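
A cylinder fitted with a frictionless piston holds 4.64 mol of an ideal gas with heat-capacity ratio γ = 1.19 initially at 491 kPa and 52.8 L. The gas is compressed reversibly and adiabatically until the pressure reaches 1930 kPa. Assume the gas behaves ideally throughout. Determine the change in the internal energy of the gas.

33300 J

T₁ = P₁V₁/(nR) = 491×52.8/(4.64×8.314) = 672 K.
Adiabatic: T₂/T₁ = (P₂/P₁)^((γ−1)/γ) ⇒ T₂ = 672×(3.93)^0.160 = 836 K; V₂ = 16.7 L.
For an ideal gas ΔU = nCvΔT with Cv = R/(γ−1) = 43.8 J/(mol·K).
ΔU = 4.64×43.8×(836−672) = 33300 J.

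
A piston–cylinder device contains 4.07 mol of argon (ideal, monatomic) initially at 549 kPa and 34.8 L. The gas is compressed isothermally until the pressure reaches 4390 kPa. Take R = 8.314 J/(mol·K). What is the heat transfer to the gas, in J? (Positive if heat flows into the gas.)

-39700 J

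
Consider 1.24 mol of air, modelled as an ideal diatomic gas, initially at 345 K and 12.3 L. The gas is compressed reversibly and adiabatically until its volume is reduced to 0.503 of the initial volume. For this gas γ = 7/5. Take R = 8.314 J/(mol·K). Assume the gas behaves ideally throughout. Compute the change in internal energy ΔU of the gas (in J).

2810 J

P₁ = nRT₁/V₁ = 1.24×8.314×345/12.3 = 289 kPa.
Adiabatic: TV^(γ−1) = const ⇒ T₂ = 345×(1.99)^0.400 = 454 K; PV^γ = const ⇒ P₂ = 757 kPa.
For an ideal gas ΔU = nCvΔT with Cv = (5/2)R = 20.8 J/(mol·K).
ΔU = 1.24×20.8×(454−345) = 2810 J.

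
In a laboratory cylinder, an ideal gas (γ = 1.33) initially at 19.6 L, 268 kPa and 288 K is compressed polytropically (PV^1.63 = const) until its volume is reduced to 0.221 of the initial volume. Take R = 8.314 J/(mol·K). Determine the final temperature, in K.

Polytropic n=1.63: T₂ = T₁(V₁/V₂)^(n−1) = 288×(4.52)^0.63 = 745 K; P₂ = P₁(V₁/V₂)^n = 3140 kPa.

745 K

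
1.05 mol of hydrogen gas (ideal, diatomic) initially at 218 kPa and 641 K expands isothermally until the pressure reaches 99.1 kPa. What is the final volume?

V₁ = nRT₁/P₁ = 1.05×8.314×641/218 = 25.7 L.
Isothermal: T stays 641 K; PV = const ⇒ V₂ = 56.5 L, P₂ = 99.1 kPa.

56.5 L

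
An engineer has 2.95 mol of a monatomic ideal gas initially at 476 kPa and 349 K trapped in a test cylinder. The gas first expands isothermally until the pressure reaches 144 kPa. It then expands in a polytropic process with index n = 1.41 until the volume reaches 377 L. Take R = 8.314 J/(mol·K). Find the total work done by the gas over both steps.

21300 J

V₁ = nRT₁/P₁ = 2.95×8.314×349/476 = 18.0 L.
Step 1 — Isothermal: T stays 349 K; PV = const ⇒ V₂ = 59.4 L, P₂ = 144 kPa.
ΔU = 0 (ideal gas, T constant).
W = nRT ln(V₂/V₁) = 2.95×8.314×349×ln(3.31) = 10200 J.
Q = ΔU + W = 10200 J.
State after step 1: P = 144 kPa, V = 59.4 L, T = 349 K.
Step 2 — Polytropic n=1.41: T₂ = T₁(V₁/V₂)^(n−1) = 349×(0.158)^0.41 = 164 K; P₂ = P₁(V₁/V₂)^n = 10.6 kPa.
W = (P₁V₁−P₂V₂)/(n−1) = (144×59.4−10.6×377)/0.41 = 11100 J.
ΔU = nCvΔT = 2.95×12.5×(164−349) = -6820 J.
Q = ΔU + W = 4270 J.
Net over both steps: W = 21300 J, Q = 14500 J, ΔU = -6820 J.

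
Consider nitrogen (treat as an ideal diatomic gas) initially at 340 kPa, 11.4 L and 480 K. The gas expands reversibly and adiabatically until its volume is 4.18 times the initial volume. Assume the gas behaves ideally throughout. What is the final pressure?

45.9 kPa

Adiabatic: TV^(γ−1) = const ⇒ T₂ = 480×(0.239)^0.400 = 271 K; PV^γ = const ⇒ P₂ = 45.9 kPa.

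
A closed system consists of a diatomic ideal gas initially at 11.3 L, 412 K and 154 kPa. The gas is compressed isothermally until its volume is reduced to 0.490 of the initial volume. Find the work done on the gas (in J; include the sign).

n = P₁V₁/(RT₁) = 154×11.3/(8.314×412) = 0.508 mol.
Isothermal: T stays 412 K; PV = const ⇒ V₂ = 5.54 L, P₂ = 314 kPa.
W = nRT ln(V₂/V₁) = 0.508×8.314×412×ln(0.490) = -1240 J.
Work done on the gas = −W_by = 1240 J.

1240 J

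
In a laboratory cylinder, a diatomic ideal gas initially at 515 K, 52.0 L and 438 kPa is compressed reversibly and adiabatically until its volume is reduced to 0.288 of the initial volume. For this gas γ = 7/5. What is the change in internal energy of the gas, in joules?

36700 J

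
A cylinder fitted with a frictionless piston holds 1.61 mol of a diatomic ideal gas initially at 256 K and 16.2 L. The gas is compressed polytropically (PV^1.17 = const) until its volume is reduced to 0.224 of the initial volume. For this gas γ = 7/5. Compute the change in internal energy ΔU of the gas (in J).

2480 J

P₁ = nRT₁/V₁ = 1.61×8.314×256/16.2 = 212 kPa.
Polytropic n=1.17: T₂ = T₁(V₁/V₂)^(n−1) = 256×(4.46)^0.17 = 330 K; P₂ = P₁(V₁/V₂)^n = 1220 kPa.
For an ideal gas ΔU = nCvΔT with Cv = (5/2)R = 20.8 J/(mol·K).
ΔU = 1.61×20.8×(330−256) = 2480 J.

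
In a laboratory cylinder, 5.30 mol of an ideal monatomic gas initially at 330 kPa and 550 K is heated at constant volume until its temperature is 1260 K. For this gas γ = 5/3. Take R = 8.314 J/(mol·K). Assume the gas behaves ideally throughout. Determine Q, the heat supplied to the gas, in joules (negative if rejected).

V₁ = nRT₁/P₁ = 5.30×8.314×550/330 = 73.4 L.
Isochoric: V stays 73.4 L; P/T = const ⇒ T₂ = 1260 K, P₂ = 756 kPa.
W = 0 (no volume change).
ΔU = nCvΔT = 5.30×12.5×(1260−550) = 46900 J.
Q = ΔU = 46900 J.

46900 J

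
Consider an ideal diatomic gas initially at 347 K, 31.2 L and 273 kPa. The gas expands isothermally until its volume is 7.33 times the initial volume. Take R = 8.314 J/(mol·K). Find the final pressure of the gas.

37.2 kPa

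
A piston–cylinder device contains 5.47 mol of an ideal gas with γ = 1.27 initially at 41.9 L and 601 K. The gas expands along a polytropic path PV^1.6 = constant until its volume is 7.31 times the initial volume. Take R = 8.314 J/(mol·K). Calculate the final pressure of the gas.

P₁ = nRT₁/V₁ = 5.47×8.314×601/41.9 = 652 kPa.
Polytropic n=1.6: T₂ = T₁(V₁/V₂)^(n−1) = 601×(0.137)^0.60 = 182 K; P₂ = P₁(V₁/V₂)^n = 27.1 kPa.

27.1 kPa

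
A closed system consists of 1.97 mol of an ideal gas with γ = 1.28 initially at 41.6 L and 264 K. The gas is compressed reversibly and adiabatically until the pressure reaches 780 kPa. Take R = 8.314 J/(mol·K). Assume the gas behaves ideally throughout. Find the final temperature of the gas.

P₁ = nRT₁/V₁ = 1.97×8.314×264/41.6 = 104 kPa.
Adiabatic: T₂/T₁ = (P₂/P₁)^((γ−1)/γ) ⇒ T₂ = 264×(7.50)^0.219 = 410 K; V₂ = 8.62 L.

410 K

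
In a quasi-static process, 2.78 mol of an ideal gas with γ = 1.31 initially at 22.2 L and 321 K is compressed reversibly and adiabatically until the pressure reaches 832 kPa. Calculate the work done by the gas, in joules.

-5770 J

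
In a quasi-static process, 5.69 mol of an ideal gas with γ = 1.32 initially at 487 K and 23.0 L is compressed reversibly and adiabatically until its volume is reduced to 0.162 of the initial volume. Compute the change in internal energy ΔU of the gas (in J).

P₁ = nRT₁/V₁ = 5.69×8.314×487/23.0 = 1000 kPa.
Adiabatic: TV^(γ−1) = const ⇒ T₂ = 487×(6.17)^0.320 = 872 K; PV^γ = const ⇒ P₂ = 11100 kPa.
For an ideal gas ΔU = nCvΔT with Cv = R/(γ−1) = 26.0 J/(mol·K).
ΔU = 5.69×26.0×(872−487) = 56900 J.

56900 J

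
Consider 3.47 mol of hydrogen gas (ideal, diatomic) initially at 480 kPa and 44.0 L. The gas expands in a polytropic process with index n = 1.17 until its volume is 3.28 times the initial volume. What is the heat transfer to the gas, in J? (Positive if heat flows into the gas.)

T₁ = P₁V₁/(nR) = 480×44.0/(3.47×8.314) = 732 K.
Polytropic n=1.17: T₂ = T₁(V₁/V₂)^(n−1) = 732×(0.305)^0.17 = 598 K; P₂ = P₁(V₁/V₂)^n = 120 kPa.
W = (P₁V₁−P₂V₂)/(n−1) = (480×44.0−120×144)/0.17 = 22700 J.
ΔU = nCvΔT = 3.47×20.8×(598−732) = -9650 J.
Q = ΔU + W = 13100 J.

13100 J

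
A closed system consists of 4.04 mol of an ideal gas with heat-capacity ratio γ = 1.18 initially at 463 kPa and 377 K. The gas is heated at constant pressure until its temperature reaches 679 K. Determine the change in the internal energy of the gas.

56400 J

V₁ = nRT₁/P₁ = 4.04×8.314×377/463 = 27.3 L.
Isobaric: P stays 463 kPa; V/T = const ⇒ T₂ = 679 K, V₂ = 49.3 L.
For an ideal gas ΔU = nCvΔT with Cv = R/(γ−1) = 46.2 J/(mol·K).
ΔU = 4.04×46.2×(679−377) = 56400 J.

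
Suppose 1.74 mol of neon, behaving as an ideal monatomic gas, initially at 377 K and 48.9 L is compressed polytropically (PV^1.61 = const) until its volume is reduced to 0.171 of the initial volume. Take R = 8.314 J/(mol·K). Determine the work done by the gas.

-17300 J

P₁ = nRT₁/V₁ = 1.74×8.314×377/48.9 = 112 kPa.
Polytropic n=1.61: T₂ = T₁(V₁/V₂)^(n−1) = 377×(5.85)^0.61 = 1110 K; P₂ = P₁(V₁/V₂)^n = 1920 kPa.
W = (P₁V₁−P₂V₂)/(n−1) = (112×48.9−1920×8.36)/0.61 = -17300 J.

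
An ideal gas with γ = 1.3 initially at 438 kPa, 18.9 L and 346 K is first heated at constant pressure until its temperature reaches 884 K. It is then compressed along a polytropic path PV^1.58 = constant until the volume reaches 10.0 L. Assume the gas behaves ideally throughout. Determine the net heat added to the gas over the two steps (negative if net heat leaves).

107000 J

n = P₁V₁/(RT₁) = 438×18.9/(8.314×346) = 2.88 mol.
Step 1 — Isobaric: P stays 438 kPa; V/T = const ⇒ T₂ = 884 K, V₂ = 48.3 L.
W = PΔV = 438×(48.3−18.9) kPa·L = 12900 J.
ΔU = nCvΔT = 2.88×27.7×(884−346) = 42900 J.
Q = ΔU + W = nCpΔT = 55800 J.
State after step 1: P = 438 kPa, V = 48.3 L, T = 884 K.
Step 2 — Polytropic n=1.58: T₂ = T₁(V₁/V₂)^(n−1) = 884×(4.83)^0.58 = 2200 K; P₂ = P₁(V₁/V₂)^n = 5270 kPa.
W = (P₁V₁−P₂V₂)/(n−1) = (438×48.3−5270×10.0)/0.58 = -54400 J.
ΔU = nCvΔT = 2.88×27.7×(2200−884) = 105000 J.
Q = ΔU + W = 50800 J.
Net over both steps: W = -41600 J, Q = 107000 J, ΔU = 148000 J.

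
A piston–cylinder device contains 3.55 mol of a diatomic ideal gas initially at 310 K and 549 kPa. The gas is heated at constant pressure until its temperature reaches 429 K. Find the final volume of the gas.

23.1 L

V₁ = nRT₁/P₁ = 3.55×8.314×310/549 = 16.7 L.
Isobaric: P stays 549 kPa; V/T = const ⇒ T₂ = 429 K, V₂ = 23.1 L.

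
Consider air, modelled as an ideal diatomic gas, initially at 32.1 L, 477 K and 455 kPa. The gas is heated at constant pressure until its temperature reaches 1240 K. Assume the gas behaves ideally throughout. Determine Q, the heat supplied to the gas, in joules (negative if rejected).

81800 J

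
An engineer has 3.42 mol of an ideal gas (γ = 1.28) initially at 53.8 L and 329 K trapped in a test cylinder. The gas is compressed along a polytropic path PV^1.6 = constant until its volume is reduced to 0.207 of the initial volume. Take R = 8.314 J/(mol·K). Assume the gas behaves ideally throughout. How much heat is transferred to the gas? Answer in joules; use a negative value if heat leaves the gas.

28000 J

P₁ = nRT₁/V₁ = 3.42×8.314×329/53.8 = 174 kPa.
Polytropic n=1.6: T₂ = T₁(V₁/V₂)^(n−1) = 329×(4.83)^0.60 = 846 K; P₂ = P₁(V₁/V₂)^n = 2160 kPa.
W = (P₁V₁−P₂V₂)/(n−1) = (174×53.8−2160×11.1)/0.60 = -24500 J.
ΔU = nCvΔT = 3.42×29.7×(846−329) = 52500 J.
Q = ΔU + W = 28000 J.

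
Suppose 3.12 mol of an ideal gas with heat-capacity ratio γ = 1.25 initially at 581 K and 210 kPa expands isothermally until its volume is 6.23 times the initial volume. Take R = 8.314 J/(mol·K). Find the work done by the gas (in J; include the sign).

27600 J

V₁ = nRT₁/P₁ = 3.12×8.314×581/210 = 71.8 L.
Isothermal: T stays 581 K; PV = const ⇒ V₂ = 447 L, P₂ = 33.7 kPa.
W = nRT ln(V₂/V₁) = 3.12×8.314×581×ln(6.23) = 27600 J.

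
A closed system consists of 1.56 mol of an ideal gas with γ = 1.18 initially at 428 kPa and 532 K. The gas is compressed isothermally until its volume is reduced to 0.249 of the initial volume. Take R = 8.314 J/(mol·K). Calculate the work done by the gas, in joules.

-9590 J

V₁ = nRT₁/P₁ = 1.56×8.314×532/428 = 16.1 L.
Isothermal: T stays 532 K; PV = const ⇒ V₂ = 4.01 L, P₂ = 1720 kPa.
W = nRT ln(V₂/V₁) = 1.56×8.314×532×ln(0.249) = -9590 J.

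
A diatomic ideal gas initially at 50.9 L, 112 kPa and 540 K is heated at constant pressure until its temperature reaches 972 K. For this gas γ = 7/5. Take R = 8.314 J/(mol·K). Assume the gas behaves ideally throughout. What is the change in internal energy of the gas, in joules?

11400 J

n = P₁V₁/(RT₁) = 112×50.9/(8.314×540) = 1.27 mol.
Isobaric: P stays 112 kPa; V/T = const ⇒ T₂ = 972 K, V₂ = 91.6 L.
For an ideal gas ΔU = nCvΔT with Cv = (5/2)R = 20.8 J/(mol·K).
ΔU = 1.27×20.8×(972−540) = 11400 J.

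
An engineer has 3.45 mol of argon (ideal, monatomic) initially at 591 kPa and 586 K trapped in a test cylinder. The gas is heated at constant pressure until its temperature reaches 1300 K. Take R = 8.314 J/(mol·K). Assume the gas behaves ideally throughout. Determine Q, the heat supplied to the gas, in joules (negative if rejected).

51200 J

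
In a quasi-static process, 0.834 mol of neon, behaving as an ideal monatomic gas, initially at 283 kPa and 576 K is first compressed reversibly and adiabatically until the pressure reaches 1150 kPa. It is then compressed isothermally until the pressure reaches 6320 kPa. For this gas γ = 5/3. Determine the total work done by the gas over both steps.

V₁ = nRT₁/P₁ = 0.834×8.314×576/283 = 14.1 L.
Step 1 — Adiabatic: T₂/T₁ = (P₂/P₁)^((γ−1)/γ) ⇒ T₂ = 576×(4.06)^0.400 = 1010 K; V₂ = 6.09 L.
ΔU = nCvΔT = 0.834×12.5×(1010−576) = 4510 J.
Q = 0 for an adiabatic process, so W = −ΔU = -4510 J.
State after step 1: P = 1150 kPa, V = 6.09 L, T = 1010 K.
Step 2 — Isothermal: T stays 1010 K; PV = const ⇒ V₂ = 1.11 L, P₂ = 6320 kPa.
ΔU = 0 (ideal gas, T constant).
W = nRT ln(V₂/V₁) = 0.834×8.314×1010×ln(0.182) = -11900 J.
Q = ΔU + W = -11900 J.
Net over both steps: W = -16400 J, Q = -11900 J, ΔU = 4510 J.

-16400 J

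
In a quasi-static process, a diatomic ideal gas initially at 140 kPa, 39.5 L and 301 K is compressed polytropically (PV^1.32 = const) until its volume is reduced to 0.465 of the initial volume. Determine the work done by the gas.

n = P₁V₁/(RT₁) = 140×39.5/(8.314×301) = 2.21 mol.
Polytropic n=1.32: T₂ = T₁(V₁/V₂)^(n−1) = 301×(2.15)^0.32 = 385 K; P₂ = P₁(V₁/V₂)^n = 385 kPa.
W = (P₁V₁−P₂V₂)/(n−1) = (140×39.5−385×18.4)/0.32 = -4800 J.

-4800 J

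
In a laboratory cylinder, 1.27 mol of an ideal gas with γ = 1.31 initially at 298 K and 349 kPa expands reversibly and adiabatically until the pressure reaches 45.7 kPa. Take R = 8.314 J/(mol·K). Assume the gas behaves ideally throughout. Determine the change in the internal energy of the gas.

-3880 J

V₁ = nRT₁/P₁ = 1.27×8.314×298/349 = 9.02 L.
Adiabatic: T₂/T₁ = (P₂/P₁)^((γ−1)/γ) ⇒ T₂ = 298×(0.131)^0.237 = 184 K; V₂ = 42.6 L.
For an ideal gas ΔU = nCvΔT with Cv = R/(γ−1) = 26.8 J/(mol·K).
ΔU = 1.27×26.8×(184−298) = -3880 J.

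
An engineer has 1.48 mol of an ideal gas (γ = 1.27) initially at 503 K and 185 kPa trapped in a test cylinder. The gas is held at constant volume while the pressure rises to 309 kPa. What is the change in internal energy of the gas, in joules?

V₁ = nRT₁/P₁ = 1.48×8.314×503/185 = 33.5 L.
Isochoric: V stays 33.5 L; P/T = const ⇒ T₂ = 840 K, P₂ = 309 kPa.
For an ideal gas ΔU = nCvΔT with Cv = R/(γ−1) = 30.8 J/(mol·K).
ΔU = 1.48×30.8×(840−503) = 15400 J.

15400 J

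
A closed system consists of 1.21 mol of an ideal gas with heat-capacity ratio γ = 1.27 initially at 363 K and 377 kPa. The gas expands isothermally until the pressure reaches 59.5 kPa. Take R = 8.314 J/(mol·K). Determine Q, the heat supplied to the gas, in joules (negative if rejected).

V₁ = nRT₁/P₁ = 1.21×8.314×363/377 = 9.69 L.
Isothermal: T stays 363 K; PV = const ⇒ V₂ = 61.4 L, P₂ = 59.5 kPa.
ΔU = 0 (ideal gas, T constant).
W = nRT ln(V₂/V₁) = 1.21×8.314×363×ln(6.34) = 6740 J.
Q = ΔU + W = 6740 J.

6740 J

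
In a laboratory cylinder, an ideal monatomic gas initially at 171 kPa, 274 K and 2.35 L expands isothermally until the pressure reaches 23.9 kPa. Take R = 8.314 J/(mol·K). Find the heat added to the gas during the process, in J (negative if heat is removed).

791 J

n = P₁V₁/(RT₁) = 171×2.35/(8.314×274) = 0.176 mol.
Isothermal: T stays 274 K; PV = const ⇒ V₂ = 16.8 L, P₂ = 23.9 kPa.
ΔU = 0 (ideal gas, T constant).
W = nRT ln(V₂/V₁) = 0.176×8.314×274×ln(7.15) = 791 J.
Q = ΔU + W = 791 J.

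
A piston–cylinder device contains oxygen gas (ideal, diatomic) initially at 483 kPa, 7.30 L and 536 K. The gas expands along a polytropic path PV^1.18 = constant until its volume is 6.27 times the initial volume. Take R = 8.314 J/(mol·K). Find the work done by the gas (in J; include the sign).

5510 J

n = P₁V₁/(RT₁) = 483×7.30/(8.314×536) = 0.791 mol.
Polytropic n=1.18: T₂ = T₁(V₁/V₂)^(n−1) = 536×(0.159)^0.18 = 385 K; P₂ = P₁(V₁/V₂)^n = 55.4 kPa.
W = (P₁V₁−P₂V₂)/(n−1) = (483×7.30−55.4×45.8)/0.18 = 5510 J.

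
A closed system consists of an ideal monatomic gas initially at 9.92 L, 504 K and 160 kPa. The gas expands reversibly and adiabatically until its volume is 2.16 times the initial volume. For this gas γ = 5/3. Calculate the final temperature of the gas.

302 K

Adiabatic: TV^(γ−1) = const ⇒ T₂ = 504×(0.463)^0.667 = 302 K; PV^γ = const ⇒ P₂ = 44.3 kPa.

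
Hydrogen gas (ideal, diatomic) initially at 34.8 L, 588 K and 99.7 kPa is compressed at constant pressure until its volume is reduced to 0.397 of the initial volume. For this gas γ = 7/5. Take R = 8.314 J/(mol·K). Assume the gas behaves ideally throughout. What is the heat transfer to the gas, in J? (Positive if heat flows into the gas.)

n = P₁V₁/(RT₁) = 99.7×34.8/(8.314×588) = 0.710 mol.
Isobaric: P stays 99.7 kPa; V/T = const ⇒ T₂ = 233 K, V₂ = 13.8 L.
W = PΔV = 99.7×(13.8−34.8) kPa·L = -2090 J.
ΔU = nCvΔT = 0.710×20.8×(233−588) = -5230 J.
Q = ΔU + W = nCpΔT = -7320 J.

-7320 J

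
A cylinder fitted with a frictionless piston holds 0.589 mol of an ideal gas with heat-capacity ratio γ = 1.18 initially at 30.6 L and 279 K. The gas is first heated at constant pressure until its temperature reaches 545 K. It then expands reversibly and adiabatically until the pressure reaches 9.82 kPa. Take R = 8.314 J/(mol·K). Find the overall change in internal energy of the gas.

P₁ = nRT₁/V₁ = 0.589×8.314×279/30.6 = 44.6 kPa.
Step 1 — Isobaric: P stays 44.6 kPa; V/T = const ⇒ T₂ = 545 K, V₂ = 59.8 L.
W = PΔV = 44.6×(59.8−30.6) kPa·L = 1300 J.
ΔU = nCvΔT = 0.589×46.2×(545−279) = 7240 J.
Q = ΔU + W = nCpΔT = 8540 J.
State after step 1: P = 44.6 kPa, V = 59.8 L, T = 545 K.
Step 2 — Adiabatic: T₂/T₁ = (P₂/P₁)^((γ−1)/γ) ⇒ T₂ = 545×(0.220)^0.153 = 433 K; V₂ = 216 L.
ΔU = nCvΔT = 0.589×46.2×(433−545) = -3060 J.
Q = 0 for an adiabatic process, so W = −ΔU = 3060 J.
Net over both steps: W = 4360 J, Q = 8540 J, ΔU = 4180 J.

4180 J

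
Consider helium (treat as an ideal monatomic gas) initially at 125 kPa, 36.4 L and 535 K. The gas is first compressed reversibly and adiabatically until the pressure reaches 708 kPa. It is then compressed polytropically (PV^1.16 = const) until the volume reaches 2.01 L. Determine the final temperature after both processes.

n = P₁V₁/(RT₁) = 125×36.4/(8.314×535) = 1.02 mol.
Step 1 — Adiabatic: T₂/T₁ = (P₂/P₁)^((γ−1)/γ) ⇒ T₂ = 535×(5.66)^0.400 = 1070 K; V₂ = 12.9 L.
ΔU = nCvΔT = 1.02×12.5×(1070−535) = 6830 J.
Q = 0 for an adiabatic process, so W = −ΔU = -6830 J.
State after step 1: P = 708 kPa, V = 12.9 L, T = 1070 K.
Step 2 — Polytropic n=1.16: T₂ = T₁(V₁/V₂)^(n−1) = 1070×(6.40)^0.16 = 1440 K; P₂ = P₁(V₁/V₂)^n = 6100 kPa.
W = (P₁V₁−P₂V₂)/(n−1) = (708×12.9−6100×2.01)/0.16 = -19700 J.
ΔU = nCvΔT = 1.02×12.5×(1440−1070) = 4720 J.
Q = ΔU + W = -15000 J.
Net over both steps: W = -26500 J, Q = -15000 J, ΔU = 11600 J.

1440 K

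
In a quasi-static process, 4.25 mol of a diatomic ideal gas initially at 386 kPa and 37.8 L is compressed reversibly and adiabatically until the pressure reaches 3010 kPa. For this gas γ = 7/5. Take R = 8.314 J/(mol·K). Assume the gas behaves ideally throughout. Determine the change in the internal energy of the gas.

T₁ = P₁V₁/(nR) = 386×37.8/(4.25×8.314) = 413 K.
Adiabatic: T₂/T₁ = (P₂/P₁)^((γ−1)/γ) ⇒ T₂ = 413×(7.80)^0.286 = 743 K; V₂ = 8.72 L.
For an ideal gas ΔU = nCvΔT with Cv = (5/2)R = 20.8 J/(mol·K).
ΔU = 4.25×20.8×(743−413) = 29100 J.

29100 J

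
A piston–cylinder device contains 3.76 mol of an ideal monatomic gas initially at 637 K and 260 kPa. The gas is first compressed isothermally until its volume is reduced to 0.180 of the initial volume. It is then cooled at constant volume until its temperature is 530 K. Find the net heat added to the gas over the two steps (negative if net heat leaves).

-39200 J

V₁ = nRT₁/P₁ = 3.76×8.314×637/260 = 76.6 L.
Step 1 — Isothermal: T stays 637 K; PV = const ⇒ V₂ = 13.8 L, P₂ = 1440 kPa.
ΔU = 0 (ideal gas, T constant).
W = nRT ln(V₂/V₁) = 3.76×8.314×637×ln(0.180) = -34100 J.
Q = ΔU + W = -34100 J.
State after step 1: P = 1440 kPa, V = 13.8 L, T = 637 K.
Step 2 — Isochoric: V stays 13.8 L; P/T = const ⇒ T₂ = 530 K, P₂ = 1200 kPa.
W = 0 (no volume change).
ΔU = nCvΔT = 3.76×12.5×(530−637) = -5020 J.
Q = ΔU = -5020 J.
Net over both steps: W = -34100 J, Q = -39200 J, ΔU = -5020 J.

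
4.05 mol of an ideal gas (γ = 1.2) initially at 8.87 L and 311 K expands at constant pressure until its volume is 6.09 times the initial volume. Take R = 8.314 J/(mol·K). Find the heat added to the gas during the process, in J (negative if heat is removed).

P₁ = nRT₁/V₁ = 4.05×8.314×311/8.87 = 1180 kPa.
Isobaric: P stays 1180 kPa; V/T = const ⇒ T₂ = 1890 K, V₂ = 54.0 L.
W = PΔV = 1180×(54.0−8.87) kPa·L = 53300 J.
ΔU = nCvΔT = 4.05×41.6×(1890−311) = 267000 J.
Q = ΔU + W = nCpΔT = 320000 J.

320000 J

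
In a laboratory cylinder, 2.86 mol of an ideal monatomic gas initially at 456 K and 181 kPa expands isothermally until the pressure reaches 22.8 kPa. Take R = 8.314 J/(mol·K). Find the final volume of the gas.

476 L

V₁ = nRT₁/P₁ = 2.86×8.314×456/181 = 59.9 L.
Isothermal: T stays 456 K; PV = const ⇒ V₂ = 476 L, P₂ = 22.8 kPa.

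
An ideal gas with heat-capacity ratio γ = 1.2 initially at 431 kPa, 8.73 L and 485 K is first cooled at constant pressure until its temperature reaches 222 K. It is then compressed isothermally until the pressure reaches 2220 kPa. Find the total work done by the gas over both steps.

n = P₁V₁/(RT₁) = 431×8.73/(8.314×485) = 0.933 mol.
Step 1 — Isobaric: P stays 431 kPa; V/T = const ⇒ T₂ = 222 K, V₂ = 4.00 L.
W = PΔV = 431×(4.00−8.73) kPa·L = -2040 J.
ΔU = nCvΔT = 0.933×41.6×(222−485) = -10200 J.
Q = ΔU + W = nCpΔT = -12200 J.
State after step 1: P = 431 kPa, V = 4.00 L, T = 222 K.
Step 2 — Isothermal: T stays 222 K; PV = const ⇒ V₂ = 0.776 L, P₂ = 2220 kPa.
ΔU = 0 (ideal gas, T constant).
W = nRT ln(V₂/V₁) = 0.933×8.314×222×ln(0.194) = -2820 J.
Q = ΔU + W = -2820 J.
Net over both steps: W = -4860 J, Q = -15100 J, ΔU = -10200 J.

-4860 J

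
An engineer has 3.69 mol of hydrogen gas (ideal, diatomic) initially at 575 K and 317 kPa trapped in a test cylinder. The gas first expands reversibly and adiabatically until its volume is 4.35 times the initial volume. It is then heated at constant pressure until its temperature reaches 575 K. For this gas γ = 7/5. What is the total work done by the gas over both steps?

27500 J

V₁ = nRT₁/P₁ = 3.69×8.314×575/317 = 55.6 L.
Step 1 — Adiabatic: TV^(γ−1) = const ⇒ T₂ = 575×(0.230)^0.400 = 319 K; PV^γ = const ⇒ P₂ = 40.5 kPa.
ΔU = nCvΔT = 3.69×20.8×(319−575) = -19600 J.
Q = 0 for an adiabatic process, so W = −ΔU = 19600 J.
State after step 1: P = 40.5 kPa, V = 242 L, T = 319 K.
Step 2 — Isobaric: P stays 40.5 kPa; V/T = const ⇒ T₂ = 575 K, V₂ = 436 L.
W = PΔV = 40.5×(436−242) kPa·L = 7840 J.
ΔU = nCvΔT = 3.69×20.8×(575−319) = 19600 J.
Q = ΔU + W = nCpΔT = 27500 J.
Net over both steps: W = 27500 J, Q = 27500 J, ΔU = 0 J.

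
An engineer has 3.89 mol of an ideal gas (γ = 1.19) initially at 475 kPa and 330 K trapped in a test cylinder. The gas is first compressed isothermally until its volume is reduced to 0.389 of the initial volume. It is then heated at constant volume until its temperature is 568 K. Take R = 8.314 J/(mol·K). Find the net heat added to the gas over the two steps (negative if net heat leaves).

30400 J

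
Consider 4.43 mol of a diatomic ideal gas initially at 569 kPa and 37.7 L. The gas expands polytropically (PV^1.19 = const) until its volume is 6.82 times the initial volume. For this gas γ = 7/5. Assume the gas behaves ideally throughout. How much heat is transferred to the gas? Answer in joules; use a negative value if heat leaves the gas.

18100 J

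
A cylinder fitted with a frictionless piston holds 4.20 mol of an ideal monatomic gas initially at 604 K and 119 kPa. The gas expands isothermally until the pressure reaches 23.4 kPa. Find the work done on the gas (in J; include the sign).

V₁ = nRT₁/P₁ = 4.20×8.314×604/119 = 177 L.
Isothermal: T stays 604 K; PV = const ⇒ V₂ = 901 L, P₂ = 23.4 kPa.
W = nRT ln(V₂/V₁) = 4.20×8.314×604×ln(5.09) = 34300 J.
Work done on the gas = −W_by = -34300 J.

-34300 J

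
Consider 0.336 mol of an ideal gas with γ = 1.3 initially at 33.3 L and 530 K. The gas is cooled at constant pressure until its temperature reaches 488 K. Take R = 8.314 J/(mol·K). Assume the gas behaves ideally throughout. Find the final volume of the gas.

30.7 L

P₁ = nRT₁/V₁ = 0.336×8.314×530/33.3 = 44.5 kPa.
Isobaric: P stays 44.5 kPa; V/T = const ⇒ T₂ = 488 K, V₂ = 30.7 L.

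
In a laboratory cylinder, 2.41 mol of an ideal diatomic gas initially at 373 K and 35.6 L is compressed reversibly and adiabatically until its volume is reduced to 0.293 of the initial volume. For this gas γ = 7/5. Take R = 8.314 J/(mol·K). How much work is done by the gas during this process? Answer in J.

-11800 J

P₁ = nRT₁/V₁ = 2.41×8.314×373/35.6 = 210 kPa.
Adiabatic: TV^(γ−1) = const ⇒ T₂ = 373×(3.41)^0.400 = 609 K; PV^γ = const ⇒ P₂ = 1170 kPa.
ΔU = nCvΔT = 2.41×20.8×(609−373) = 11800 J.
Q = 0 for an adiabatic process, so W = −ΔU = -11800 J.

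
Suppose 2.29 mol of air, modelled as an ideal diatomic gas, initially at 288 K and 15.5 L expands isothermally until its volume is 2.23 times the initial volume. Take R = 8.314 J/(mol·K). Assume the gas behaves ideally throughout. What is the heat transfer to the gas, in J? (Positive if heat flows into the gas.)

P₁ = nRT₁/V₁ = 2.29×8.314×288/15.5 = 354 kPa.
Isothermal: T stays 288 K; PV = const ⇒ V₂ = 34.6 L, P₂ = 159 kPa.
ΔU = 0 (ideal gas, T constant).
W = nRT ln(V₂/V₁) = 2.29×8.314×288×ln(2.23) = 4400 J.
Q = ΔU + W = 4400 J.

4400 J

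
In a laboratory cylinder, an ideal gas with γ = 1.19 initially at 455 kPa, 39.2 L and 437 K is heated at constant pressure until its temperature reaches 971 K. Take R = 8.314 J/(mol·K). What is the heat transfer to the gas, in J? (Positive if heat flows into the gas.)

137000 J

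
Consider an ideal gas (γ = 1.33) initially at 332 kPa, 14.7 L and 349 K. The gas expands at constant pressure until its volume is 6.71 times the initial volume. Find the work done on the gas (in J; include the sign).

n = P₁V₁/(RT₁) = 332×14.7/(8.314×349) = 1.68 mol.
Isobaric: P stays 332 kPa; V/T = const ⇒ T₂ = 2340 K, V₂ = 98.6 L.
W = PΔV = 332×(98.6−14.7) kPa·L = 27900 J.
Work done on the gas = −W_by = -27900 J.

-27900 J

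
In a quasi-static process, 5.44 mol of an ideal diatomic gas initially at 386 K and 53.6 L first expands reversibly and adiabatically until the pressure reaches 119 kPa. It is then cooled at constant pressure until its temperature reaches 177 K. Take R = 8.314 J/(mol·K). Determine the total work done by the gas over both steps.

5820 J

P₁ = nRT₁/V₁ = 5.44×8.314×386/53.6 = 326 kPa.
Step 1 — Adiabatic: T₂/T₁ = (P₂/P₁)^((γ−1)/γ) ⇒ T₂ = 386×(0.365)^0.286 = 290 K; V₂ = 110 L.
ΔU = nCvΔT = 5.44×20.8×(290−386) = -10900 J.
Q = 0 for an adiabatic process, so W = −ΔU = 10900 J.
State after step 1: P = 119 kPa, V = 110 L, T = 290 K.
Step 2 — Isobaric: P stays 119 kPa; V/T = const ⇒ T₂ = 177 K, V₂ = 67.3 L.
W = PΔV = 119×(67.3−110) kPa·L = -5090 J.
ΔU = nCvΔT = 5.44×20.8×(177−290) = -12700 J.
Q = ΔU + W = nCpΔT = -17800 J.
Net over both steps: W = 5820 J, Q = -17800 J, ΔU = -23600 J.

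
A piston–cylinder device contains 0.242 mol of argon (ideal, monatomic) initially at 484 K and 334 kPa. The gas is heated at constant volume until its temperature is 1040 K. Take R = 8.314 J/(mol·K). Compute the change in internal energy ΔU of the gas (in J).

1680 J

V₁ = nRT₁/P₁ = 0.242×8.314×484/334 = 2.92 L.
Isochoric: V stays 2.92 L; P/T = const ⇒ T₂ = 1040 K, P₂ = 718 kPa.
For an ideal gas ΔU = nCvΔT with Cv = (3/2)R = 12.5 J/(mol·K).
ΔU = 0.242×12.5×(1040−484) = 1680 J.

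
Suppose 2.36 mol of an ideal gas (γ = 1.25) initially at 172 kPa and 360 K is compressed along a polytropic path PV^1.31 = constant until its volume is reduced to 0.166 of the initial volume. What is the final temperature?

V₁ = nRT₁/P₁ = 2.36×8.314×360/172 = 41.1 L.
Polytropic n=1.31: T₂ = T₁(V₁/V₂)^(n−1) = 360×(6.02)^0.31 = 628 K; P₂ = P₁(V₁/V₂)^n = 1810 kPa.

628 K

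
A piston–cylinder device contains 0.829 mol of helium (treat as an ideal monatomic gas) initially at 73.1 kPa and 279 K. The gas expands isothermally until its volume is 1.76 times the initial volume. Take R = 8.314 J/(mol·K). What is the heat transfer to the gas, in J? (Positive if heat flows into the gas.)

1090 J

V₁ = nRT₁/P₁ = 0.829×8.314×279/73.1 = 26.3 L.
Isothermal: T stays 279 K; PV = const ⇒ V₂ = 46.3 L, P₂ = 41.5 kPa.
ΔU = 0 (ideal gas, T constant).
W = nRT ln(V₂/V₁) = 0.829×8.314×279×ln(1.76) = 1090 J.
Q = ΔU + W = 1090 J.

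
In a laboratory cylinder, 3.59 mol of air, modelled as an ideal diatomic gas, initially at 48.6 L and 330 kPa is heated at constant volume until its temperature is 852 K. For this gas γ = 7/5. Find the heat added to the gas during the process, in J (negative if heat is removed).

23500 J

T₁ = P₁V₁/(nR) = 330×48.6/(3.59×8.314) = 537 K.
Isochoric: V stays 48.6 L; P/T = const ⇒ T₂ = 852 K, P₂ = 523 kPa.
W = 0 (no volume change).
ΔU = nCvΔT = 3.59×20.8×(852−537) = 23500 J.
Q = ΔU = 23500 J.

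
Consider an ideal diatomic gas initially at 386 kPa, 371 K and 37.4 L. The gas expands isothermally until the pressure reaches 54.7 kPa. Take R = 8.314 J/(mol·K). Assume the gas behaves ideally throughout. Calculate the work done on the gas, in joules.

-28200 J

n = P₁V₁/(RT₁) = 386×37.4/(8.314×371) = 4.68 mol.
Isothermal: T stays 371 K; PV = const ⇒ V₂ = 264 L, P₂ = 54.7 kPa.
W = nRT ln(V₂/V₁) = 4.68×8.314×371×ln(7.06) = 28200 J.
Work done on the gas = −W_by = -28200 J.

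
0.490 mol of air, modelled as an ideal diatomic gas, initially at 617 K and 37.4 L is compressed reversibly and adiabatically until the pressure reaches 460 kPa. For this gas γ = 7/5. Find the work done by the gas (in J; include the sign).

P₁ = nRT₁/V₁ = 0.490×8.314×617/37.4 = 67.2 kPa.
Adiabatic: T₂/T₁ = (P₂/P₁)^((γ−1)/γ) ⇒ T₂ = 617×(6.84)^0.286 = 1070 K; V₂ = 9.47 L.
ΔU = nCvΔT = 0.490×20.8×(1070−617) = 4600 J.
Q = 0 for an adiabatic process, so W = −ΔU = -4600 J.

-4600 J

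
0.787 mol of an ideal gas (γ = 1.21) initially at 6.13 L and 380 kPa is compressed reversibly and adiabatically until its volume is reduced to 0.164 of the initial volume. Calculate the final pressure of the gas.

T₁ = P₁V₁/(nR) = 380×6.13/(0.787×8.314) = 356 K.
Adiabatic: TV^(γ−1) = const ⇒ T₂ = 356×(6.10)^0.210 = 520 K; PV^γ = const ⇒ P₂ = 3390 kPa.

3390 kPa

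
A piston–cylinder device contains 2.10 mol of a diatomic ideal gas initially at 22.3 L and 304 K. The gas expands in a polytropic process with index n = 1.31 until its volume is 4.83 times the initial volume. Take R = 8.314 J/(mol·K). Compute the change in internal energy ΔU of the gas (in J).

-5130 J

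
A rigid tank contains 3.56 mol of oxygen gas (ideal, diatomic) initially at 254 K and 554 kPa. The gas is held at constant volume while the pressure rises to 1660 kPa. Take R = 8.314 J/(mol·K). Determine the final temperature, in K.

761 K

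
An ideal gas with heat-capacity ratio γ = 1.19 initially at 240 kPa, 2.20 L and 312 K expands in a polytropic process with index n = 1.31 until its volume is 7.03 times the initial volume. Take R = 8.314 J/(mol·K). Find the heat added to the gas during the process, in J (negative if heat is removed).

n = P₁V₁/(RT₁) = 240×2.20/(8.314×312) = 0.204 mol.
Polytropic n=1.31: T₂ = T₁(V₁/V₂)^(n−1) = 312×(0.142)^0.31 = 170 K; P₂ = P₁(V₁/V₂)^n = 18.7 kPa.
W = (P₁V₁−P₂V₂)/(n−1) = (240×2.20−18.7×15.5)/0.31 = 773 J.
ΔU = nCvΔT = 0.204×43.8×(170−312) = -1260 J.
Q = ΔU + W = -488 J.

-488 J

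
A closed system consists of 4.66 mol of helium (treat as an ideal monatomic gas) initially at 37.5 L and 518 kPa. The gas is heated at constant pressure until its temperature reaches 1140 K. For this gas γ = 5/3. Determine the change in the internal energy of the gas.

37100 J

T₁ = P₁V₁/(nR) = 518×37.5/(4.66×8.314) = 501 K.
Isobaric: P stays 518 kPa; V/T = const ⇒ T₂ = 1140 K, V₂ = 85.3 L.
For an ideal gas ΔU = nCvΔT with Cv = (3/2)R = 12.5 J/(mol·K).
ΔU = 4.66×12.5×(1140−501) = 37100 J.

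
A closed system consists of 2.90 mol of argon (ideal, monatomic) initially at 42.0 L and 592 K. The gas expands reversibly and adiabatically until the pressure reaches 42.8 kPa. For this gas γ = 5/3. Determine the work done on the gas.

-12100 J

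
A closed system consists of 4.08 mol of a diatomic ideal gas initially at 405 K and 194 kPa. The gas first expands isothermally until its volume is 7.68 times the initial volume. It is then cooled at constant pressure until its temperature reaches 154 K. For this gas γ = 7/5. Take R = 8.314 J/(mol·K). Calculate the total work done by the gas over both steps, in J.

19500 J

V₁ = nRT₁/P₁ = 4.08×8.314×405/194 = 70.8 L.
Step 1 — Isothermal: T stays 405 K; PV = const ⇒ V₂ = 544 L, P₂ = 25.3 kPa.
ΔU = 0 (ideal gas, T constant).
W = nRT ln(V₂/V₁) = 4.08×8.314×405×ln(7.68) = 28000 J.
Q = ΔU + W = 28000 J.
State after step 1: P = 25.3 kPa, V = 544 L, T = 405 K.
Step 2 — Isobaric: P stays 25.3 kPa; V/T = const ⇒ T₂ = 154 K, V₂ = 207 L.
W = PΔV = 25.3×(207−544) kPa·L = -8510 J.
ΔU = nCvΔT = 4.08×20.8×(154−405) = -21300 J.
Q = ΔU + W = nCpΔT = -29800 J.
Net over both steps: W = 19500 J, Q = -1790 J, ΔU = -21300 J.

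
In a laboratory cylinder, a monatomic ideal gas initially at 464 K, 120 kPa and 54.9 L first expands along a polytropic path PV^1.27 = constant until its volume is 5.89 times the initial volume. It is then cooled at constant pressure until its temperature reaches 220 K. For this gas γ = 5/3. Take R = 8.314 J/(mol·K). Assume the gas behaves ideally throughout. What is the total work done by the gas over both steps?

8330 J

n = P₁V₁/(RT₁) = 120×54.9/(8.314×464) = 1.71 mol.
Step 1 — Polytropic n=1.27: T₂ = T₁(V₁/V₂)^(n−1) = 464×(0.170)^0.27 = 287 K; P₂ = P₁(V₁/V₂)^n = 12.6 kPa.
W = (P₁V₁−P₂V₂)/(n−1) = (120×54.9−12.6×323)/0.27 = 9280 J.
ΔU = nCvΔT = 1.71×12.5×(287−464) = -3760 J.
Q = ΔU + W = 5520 J.
State after step 1: P = 12.6 kPa, V = 323 L, T = 287 K.
Step 2 — Isobaric: P stays 12.6 kPa; V/T = const ⇒ T₂ = 220 K, V₂ = 247 L.
W = PΔV = 12.6×(247−323) kPa·L = -958 J.
ΔU = nCvΔT = 1.71×12.5×(220−287) = -1440 J.
Q = ΔU + W = nCpΔT = -2390 J.
Net over both steps: W = 8330 J, Q = 3130 J, ΔU = -5200 J.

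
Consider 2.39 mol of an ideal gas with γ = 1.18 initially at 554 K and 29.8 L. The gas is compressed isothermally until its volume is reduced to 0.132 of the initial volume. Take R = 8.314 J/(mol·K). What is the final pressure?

P₁ = nRT₁/V₁ = 2.39×8.314×554/29.8 = 369 kPa.
Isothermal: T stays 554 K; PV = const ⇒ V₂ = 3.93 L, P₂ = 2800 kPa.

2800 kPa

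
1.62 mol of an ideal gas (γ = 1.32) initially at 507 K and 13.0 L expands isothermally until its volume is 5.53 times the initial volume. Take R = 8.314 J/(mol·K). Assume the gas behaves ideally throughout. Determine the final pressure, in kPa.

95.0 kPa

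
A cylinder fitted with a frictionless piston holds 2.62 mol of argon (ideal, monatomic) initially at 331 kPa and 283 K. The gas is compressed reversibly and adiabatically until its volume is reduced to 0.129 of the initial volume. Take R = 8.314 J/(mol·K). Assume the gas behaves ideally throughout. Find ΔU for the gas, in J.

V₁ = nRT₁/P₁ = 2.62×8.314×283/331 = 18.6 L.
Adiabatic: TV^(γ−1) = const ⇒ T₂ = 283×(7.75)^0.667 = 1110 K; PV^γ = const ⇒ P₂ = 10100 kPa.
For an ideal gas ΔU = nCvΔT with Cv = (3/2)R = 12.5 J/(mol·K).
ΔU = 2.62×12.5×(1110−283) = 27000 J.

27000 J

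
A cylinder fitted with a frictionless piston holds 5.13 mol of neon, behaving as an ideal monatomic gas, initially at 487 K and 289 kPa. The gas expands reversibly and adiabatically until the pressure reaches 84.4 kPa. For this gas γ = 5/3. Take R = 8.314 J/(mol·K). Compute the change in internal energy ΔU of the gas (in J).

V₁ = nRT₁/P₁ = 5.13×8.314×487/289 = 71.9 L.
Adiabatic: T₂/T₁ = (P₂/P₁)^((γ−1)/γ) ⇒ T₂ = 487×(0.292)^0.400 = 298 K; V₂ = 150 L.
For an ideal gas ΔU = nCvΔT with Cv = (3/2)R = 12.5 J/(mol·K).
ΔU = 5.13×12.5×(298−487) = -12100 J.

-12100 J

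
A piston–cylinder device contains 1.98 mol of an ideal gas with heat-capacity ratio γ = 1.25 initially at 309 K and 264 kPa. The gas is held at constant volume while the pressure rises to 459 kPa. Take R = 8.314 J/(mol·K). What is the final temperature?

537 K

V₁ = nRT₁/P₁ = 1.98×8.314×309/264 = 19.3 L.
Isochoric: V stays 19.3 L; P/T = const ⇒ T₂ = 537 K, P₂ = 459 kPa.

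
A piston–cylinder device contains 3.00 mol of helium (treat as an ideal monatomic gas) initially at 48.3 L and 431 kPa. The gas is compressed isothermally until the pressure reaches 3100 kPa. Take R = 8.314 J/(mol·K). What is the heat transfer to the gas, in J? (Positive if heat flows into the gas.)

T₁ = P₁V₁/(nR) = 431×48.3/(3.00×8.314) = 835 K.
Isothermal: T stays 835 K; PV = const ⇒ V₂ = 6.72 L, P₂ = 3100 kPa.
ΔU = 0 (ideal gas, T constant).
W = nRT ln(V₂/V₁) = 3.00×8.314×835×ln(0.139) = -41100 J.
Q = ΔU + W = -41100 J.

-41100 J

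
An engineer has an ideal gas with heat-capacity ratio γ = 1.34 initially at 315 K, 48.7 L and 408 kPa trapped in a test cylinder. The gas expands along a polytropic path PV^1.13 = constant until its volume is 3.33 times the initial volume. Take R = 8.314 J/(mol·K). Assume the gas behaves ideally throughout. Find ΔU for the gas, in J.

-8460 J

n = P₁V₁/(RT₁) = 408×48.7/(8.314×315) = 7.59 mol.
Polytropic n=1.13: T₂ = T₁(V₁/V₂)^(n−1) = 315×(0.300)^0.13 = 269 K; P₂ = P₁(V₁/V₂)^n = 105 kPa.
For an ideal gas ΔU = nCvΔT with Cv = R/(γ−1) = 24.5 J/(mol·K).
ΔU = 7.59×24.5×(269−315) = -8460 J.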